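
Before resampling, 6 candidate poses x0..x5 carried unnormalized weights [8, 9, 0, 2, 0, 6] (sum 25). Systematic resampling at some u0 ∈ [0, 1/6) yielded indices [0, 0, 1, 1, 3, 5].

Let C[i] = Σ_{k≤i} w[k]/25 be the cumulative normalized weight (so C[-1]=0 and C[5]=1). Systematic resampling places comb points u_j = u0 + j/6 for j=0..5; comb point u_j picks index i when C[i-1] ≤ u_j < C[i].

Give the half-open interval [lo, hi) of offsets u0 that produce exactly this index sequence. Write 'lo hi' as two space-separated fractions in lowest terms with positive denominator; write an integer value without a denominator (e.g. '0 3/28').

C = [8/25, 17/25, 17/25, 19/25, 19/25, 1]
j=0 picked index 0: u0 ∈ [0, 8/25)
j=1 picked index 0: u0 ∈ [-1/6, 23/150)
j=2 picked index 1: u0 ∈ [-1/75, 26/75)
j=3 picked index 1: u0 ∈ [-9/50, 9/50)
j=4 picked index 3: u0 ∈ [1/75, 7/75)
j=5 picked index 5: u0 ∈ [-11/150, 1/6)
intersection: [1/75, 7/75)

1/75 7/75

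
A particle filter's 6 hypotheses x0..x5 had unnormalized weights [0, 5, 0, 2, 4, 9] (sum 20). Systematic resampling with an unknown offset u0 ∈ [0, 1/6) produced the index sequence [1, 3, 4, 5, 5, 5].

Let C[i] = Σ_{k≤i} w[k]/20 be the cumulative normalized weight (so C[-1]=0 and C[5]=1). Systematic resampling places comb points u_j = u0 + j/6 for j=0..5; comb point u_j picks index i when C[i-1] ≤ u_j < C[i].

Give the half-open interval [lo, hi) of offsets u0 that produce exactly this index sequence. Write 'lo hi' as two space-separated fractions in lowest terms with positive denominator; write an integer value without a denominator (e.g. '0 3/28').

1/12 1/6

C = [0, 1/4, 1/4, 7/20, 11/20, 1]
j=0 picked index 1: u0 ∈ [0, 1/4)
j=1 picked index 3: u0 ∈ [1/12, 11/60)
j=2 picked index 4: u0 ∈ [1/60, 13/60)
j=3 picked index 5: u0 ∈ [1/20, 1/2)
j=4 picked index 5: u0 ∈ [-7/60, 1/3)
j=5 picked index 5: u0 ∈ [-17/60, 1/6)
intersection: [1/12, 1/6)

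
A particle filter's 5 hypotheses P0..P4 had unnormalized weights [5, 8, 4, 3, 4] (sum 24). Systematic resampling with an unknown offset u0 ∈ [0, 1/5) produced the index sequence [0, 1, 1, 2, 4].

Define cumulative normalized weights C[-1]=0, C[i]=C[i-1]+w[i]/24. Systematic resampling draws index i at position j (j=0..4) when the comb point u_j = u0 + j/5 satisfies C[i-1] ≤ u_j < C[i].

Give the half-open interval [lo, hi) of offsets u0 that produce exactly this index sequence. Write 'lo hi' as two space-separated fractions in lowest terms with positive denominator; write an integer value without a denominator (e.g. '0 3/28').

C = [5/24, 13/24, 17/24, 5/6, 1]
j=0 picked index 0: u0 ∈ [0, 5/24)
j=1 picked index 1: u0 ∈ [1/120, 41/120)
j=2 picked index 1: u0 ∈ [-23/120, 17/120)
j=3 picked index 2: u0 ∈ [-7/120, 13/120)
j=4 picked index 4: u0 ∈ [1/30, 1/5)
intersection: [1/30, 13/120)

1/30 13/120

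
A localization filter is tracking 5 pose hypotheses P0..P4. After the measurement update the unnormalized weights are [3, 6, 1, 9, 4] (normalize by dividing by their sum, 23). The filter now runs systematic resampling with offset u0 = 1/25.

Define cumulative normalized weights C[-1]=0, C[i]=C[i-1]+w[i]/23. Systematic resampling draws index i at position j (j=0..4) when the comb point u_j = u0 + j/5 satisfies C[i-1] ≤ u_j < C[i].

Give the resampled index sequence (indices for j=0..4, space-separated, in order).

C = [3/23, 9/23, 10/23, 19/23, 1]
j=0: u_0=1/25 ∈ [0, 3/23) → index 0
j=1: u_1=6/25 ∈ [3/23, 9/23) → index 1
j=2: u_2=11/25 ∈ [10/23, 19/23) → index 3
j=3: u_3=16/25 ∈ [10/23, 19/23) → index 3
j=4: u_4=21/25 ∈ [19/23, 1) → index 4

0 1 3 3 4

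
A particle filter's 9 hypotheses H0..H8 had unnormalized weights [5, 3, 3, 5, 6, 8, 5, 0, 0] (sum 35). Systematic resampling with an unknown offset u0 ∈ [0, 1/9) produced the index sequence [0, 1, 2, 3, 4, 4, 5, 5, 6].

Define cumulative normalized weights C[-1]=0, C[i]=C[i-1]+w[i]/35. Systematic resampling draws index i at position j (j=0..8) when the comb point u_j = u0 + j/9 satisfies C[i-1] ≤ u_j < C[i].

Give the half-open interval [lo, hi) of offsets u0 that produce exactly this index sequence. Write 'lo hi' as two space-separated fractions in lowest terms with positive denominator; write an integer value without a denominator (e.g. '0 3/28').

C = [1/7, 8/35, 11/35, 16/35, 22/35, 6/7, 1, 1, 1]
j=0 picked index 0: u0 ∈ [0, 1/7)
j=1 picked index 1: u0 ∈ [2/63, 37/315)
j=2 picked index 2: u0 ∈ [2/315, 29/315)
j=3 picked index 3: u0 ∈ [-2/105, 13/105)
j=4 picked index 4: u0 ∈ [4/315, 58/315)
j=5 picked index 4: u0 ∈ [-31/315, 23/315)
j=6 picked index 5: u0 ∈ [-4/105, 4/21)
j=7 picked index 5: u0 ∈ [-47/315, 5/63)
j=8 picked index 6: u0 ∈ [-2/63, 1/9)
intersection: [2/63, 23/315)

2/63 23/315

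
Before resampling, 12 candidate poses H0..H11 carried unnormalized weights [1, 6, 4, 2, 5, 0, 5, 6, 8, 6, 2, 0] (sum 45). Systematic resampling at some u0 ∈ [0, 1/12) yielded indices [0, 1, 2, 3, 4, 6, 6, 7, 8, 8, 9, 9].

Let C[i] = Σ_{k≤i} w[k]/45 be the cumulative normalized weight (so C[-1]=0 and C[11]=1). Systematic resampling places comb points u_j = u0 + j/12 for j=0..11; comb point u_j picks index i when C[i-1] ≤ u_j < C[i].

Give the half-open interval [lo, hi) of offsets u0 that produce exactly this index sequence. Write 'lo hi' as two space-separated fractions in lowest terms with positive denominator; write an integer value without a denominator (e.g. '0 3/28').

C = [1/45, 7/45, 11/45, 13/45, 2/5, 2/5, 23/45, 29/45, 37/45, 43/45, 1, 1]
j=0 picked index 0: u0 ∈ [0, 1/45)
j=1 picked index 1: u0 ∈ [-11/180, 13/180)
j=2 picked index 2: u0 ∈ [-1/90, 7/90)
j=3 picked index 3: u0 ∈ [-1/180, 7/180)
j=4 picked index 4: u0 ∈ [-2/45, 1/15)
j=5 picked index 6: u0 ∈ [-1/60, 17/180)
j=6 picked index 6: u0 ∈ [-1/10, 1/90)
j=7 picked index 7: u0 ∈ [-13/180, 11/180)
j=8 picked index 8: u0 ∈ [-1/45, 7/45)
j=9 picked index 8: u0 ∈ [-19/180, 13/180)
j=10 picked index 9: u0 ∈ [-1/90, 11/90)
j=11 picked index 9: u0 ∈ [-17/180, 7/180)
intersection: [0, 1/90)

0 1/90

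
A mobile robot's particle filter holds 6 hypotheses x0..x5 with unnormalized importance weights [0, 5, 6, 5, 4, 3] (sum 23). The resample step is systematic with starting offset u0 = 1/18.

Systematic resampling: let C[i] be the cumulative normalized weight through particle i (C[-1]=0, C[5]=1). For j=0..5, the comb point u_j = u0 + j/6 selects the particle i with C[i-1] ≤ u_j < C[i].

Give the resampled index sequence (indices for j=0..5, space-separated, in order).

1 2 2 3 4 5

C = [0, 5/23, 11/23, 16/23, 20/23, 1]
j=0: u_0=1/18 ∈ [0, 5/23) → index 1
j=1: u_1=2/9 ∈ [5/23, 11/23) → index 2
j=2: u_2=7/18 ∈ [5/23, 11/23) → index 2
j=3: u_3=5/9 ∈ [11/23, 16/23) → index 3
j=4: u_4=13/18 ∈ [16/23, 20/23) → index 4
j=5: u_5=8/9 ∈ [20/23, 1) → index 5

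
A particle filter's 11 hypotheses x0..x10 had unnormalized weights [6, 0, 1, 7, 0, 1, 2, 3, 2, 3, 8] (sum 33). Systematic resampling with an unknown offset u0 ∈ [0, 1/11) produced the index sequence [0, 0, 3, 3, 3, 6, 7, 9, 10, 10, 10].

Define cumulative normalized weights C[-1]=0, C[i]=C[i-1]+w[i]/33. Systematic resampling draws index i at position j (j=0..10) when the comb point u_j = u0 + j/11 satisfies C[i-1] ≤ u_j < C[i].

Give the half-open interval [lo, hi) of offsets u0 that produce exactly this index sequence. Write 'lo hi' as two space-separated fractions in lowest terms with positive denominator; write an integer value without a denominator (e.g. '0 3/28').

C = [2/11, 2/11, 7/33, 14/33, 14/33, 5/11, 17/33, 20/33, 2/3, 25/33, 1]
j=0 picked index 0: u0 ∈ [0, 2/11)
j=1 picked index 0: u0 ∈ [-1/11, 1/11)
j=2 picked index 3: u0 ∈ [1/33, 8/33)
j=3 picked index 3: u0 ∈ [-2/33, 5/33)
j=4 picked index 3: u0 ∈ [-5/33, 2/33)
j=5 picked index 6: u0 ∈ [0, 2/33)
j=6 picked index 7: u0 ∈ [-1/33, 2/33)
j=7 picked index 9: u0 ∈ [1/33, 4/33)
j=8 picked index 10: u0 ∈ [1/33, 3/11)
j=9 picked index 10: u0 ∈ [-2/33, 2/11)
j=10 picked index 10: u0 ∈ [-5/33, 1/11)
intersection: [1/33, 2/33)

1/33 2/33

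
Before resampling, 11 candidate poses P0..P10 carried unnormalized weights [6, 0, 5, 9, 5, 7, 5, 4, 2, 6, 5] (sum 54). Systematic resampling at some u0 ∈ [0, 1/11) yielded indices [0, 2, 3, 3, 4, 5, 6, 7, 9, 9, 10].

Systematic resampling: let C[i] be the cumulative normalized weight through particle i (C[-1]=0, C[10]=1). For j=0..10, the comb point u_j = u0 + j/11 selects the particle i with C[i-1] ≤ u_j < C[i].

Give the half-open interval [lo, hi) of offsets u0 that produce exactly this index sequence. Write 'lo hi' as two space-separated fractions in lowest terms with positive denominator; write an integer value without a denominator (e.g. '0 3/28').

41/594 53/594

C = [1/9, 1/9, 11/54, 10/27, 25/54, 16/27, 37/54, 41/54, 43/54, 49/54, 1]
j=0 picked index 0: u0 ∈ [0, 1/9)
j=1 picked index 2: u0 ∈ [2/99, 67/594)
j=2 picked index 3: u0 ∈ [13/594, 56/297)
j=3 picked index 3: u0 ∈ [-41/594, 29/297)
j=4 picked index 4: u0 ∈ [2/297, 59/594)
j=5 picked index 5: u0 ∈ [5/594, 41/297)
j=6 picked index 6: u0 ∈ [14/297, 83/594)
j=7 picked index 7: u0 ∈ [29/594, 73/594)
j=8 picked index 9: u0 ∈ [41/594, 107/594)
j=9 picked index 9: u0 ∈ [-13/594, 53/594)
j=10 picked index 10: u0 ∈ [-1/594, 1/11)
intersection: [41/594, 53/594)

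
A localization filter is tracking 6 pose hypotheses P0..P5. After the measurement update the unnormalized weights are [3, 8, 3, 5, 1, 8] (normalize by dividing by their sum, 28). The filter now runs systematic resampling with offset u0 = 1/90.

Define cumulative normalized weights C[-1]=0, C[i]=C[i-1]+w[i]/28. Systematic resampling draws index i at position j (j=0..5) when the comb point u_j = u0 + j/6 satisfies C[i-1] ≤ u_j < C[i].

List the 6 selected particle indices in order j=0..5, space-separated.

0 1 1 3 3 5

C = [3/28, 11/28, 1/2, 19/28, 5/7, 1]
j=0: u_0=1/90 ∈ [0, 3/28) → index 0
j=1: u_1=8/45 ∈ [3/28, 11/28) → index 1
j=2: u_2=31/90 ∈ [3/28, 11/28) → index 1
j=3: u_3=23/45 ∈ [1/2, 19/28) → index 3
j=4: u_4=61/90 ∈ [1/2, 19/28) → index 3
j=5: u_5=38/45 ∈ [5/7, 1) → index 5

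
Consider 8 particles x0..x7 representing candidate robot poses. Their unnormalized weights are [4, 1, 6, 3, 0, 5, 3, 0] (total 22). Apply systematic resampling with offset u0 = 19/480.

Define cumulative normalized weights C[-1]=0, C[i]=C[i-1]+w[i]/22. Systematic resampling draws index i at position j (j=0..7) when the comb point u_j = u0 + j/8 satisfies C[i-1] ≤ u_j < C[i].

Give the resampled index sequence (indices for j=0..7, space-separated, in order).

0 0 2 2 3 5 5 6

C = [2/11, 5/22, 1/2, 7/11, 7/11, 19/22, 1, 1]
j=0: u_0=19/480 ∈ [0, 2/11) → index 0
j=1: u_1=79/480 ∈ [0, 2/11) → index 0
j=2: u_2=139/480 ∈ [5/22, 1/2) → index 2
j=3: u_3=199/480 ∈ [5/22, 1/2) → index 2
j=4: u_4=259/480 ∈ [1/2, 7/11) → index 3
j=5: u_5=319/480 ∈ [7/11, 19/22) → index 5
j=6: u_6=379/480 ∈ [7/11, 19/22) → index 5
j=7: u_7=439/480 ∈ [19/22, 1) → index 6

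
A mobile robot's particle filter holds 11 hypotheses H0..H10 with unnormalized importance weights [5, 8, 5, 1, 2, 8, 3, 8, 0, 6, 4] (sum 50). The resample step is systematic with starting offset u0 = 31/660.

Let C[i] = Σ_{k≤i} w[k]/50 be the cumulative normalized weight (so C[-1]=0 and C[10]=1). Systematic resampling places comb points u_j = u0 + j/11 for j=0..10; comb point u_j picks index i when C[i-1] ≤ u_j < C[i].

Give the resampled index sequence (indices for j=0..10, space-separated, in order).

C = [1/10, 13/50, 9/25, 19/50, 21/50, 29/50, 16/25, 4/5, 4/5, 23/25, 1]
j=0: u_0=31/660 ∈ [0, 1/10) → index 0
j=1: u_1=91/660 ∈ [1/10, 13/50) → index 1
j=2: u_2=151/660 ∈ [1/10, 13/50) → index 1
j=3: u_3=211/660 ∈ [13/50, 9/25) → index 2
j=4: u_4=271/660 ∈ [19/50, 21/50) → index 4
j=5: u_5=331/660 ∈ [21/50, 29/50) → index 5
j=6: u_6=391/660 ∈ [29/50, 16/25) → index 6
j=7: u_7=41/60 ∈ [16/25, 4/5) → index 7
j=8: u_8=511/660 ∈ [16/25, 4/5) → index 7
j=9: u_9=571/660 ∈ [4/5, 23/25) → index 9
j=10: u_10=631/660 ∈ [23/25, 1) → index 10

0 1 1 2 4 5 6 7 7 9 10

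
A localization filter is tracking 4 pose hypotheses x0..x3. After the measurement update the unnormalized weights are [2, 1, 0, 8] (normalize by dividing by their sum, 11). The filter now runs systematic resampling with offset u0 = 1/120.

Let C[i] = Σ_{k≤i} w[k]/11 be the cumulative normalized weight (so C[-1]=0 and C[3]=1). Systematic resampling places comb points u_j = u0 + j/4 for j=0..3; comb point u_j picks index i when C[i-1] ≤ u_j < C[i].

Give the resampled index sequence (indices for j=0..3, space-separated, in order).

0 1 3 3

C = [2/11, 3/11, 3/11, 1]
j=0: u_0=1/120 ∈ [0, 2/11) → index 0
j=1: u_1=31/120 ∈ [2/11, 3/11) → index 1
j=2: u_2=61/120 ∈ [3/11, 1) → index 3
j=3: u_3=91/120 ∈ [3/11, 1) → index 3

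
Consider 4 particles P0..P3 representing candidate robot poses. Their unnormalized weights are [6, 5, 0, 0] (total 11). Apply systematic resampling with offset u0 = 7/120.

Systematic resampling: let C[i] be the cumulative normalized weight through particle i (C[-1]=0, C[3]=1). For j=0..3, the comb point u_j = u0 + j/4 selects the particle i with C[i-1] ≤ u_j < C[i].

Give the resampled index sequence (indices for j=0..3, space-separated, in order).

C = [6/11, 1, 1, 1]
j=0: u_0=7/120 ∈ [0, 6/11) → index 0
j=1: u_1=37/120 ∈ [0, 6/11) → index 0
j=2: u_2=67/120 ∈ [6/11, 1) → index 1
j=3: u_3=97/120 ∈ [6/11, 1) → index 1

0 0 1 1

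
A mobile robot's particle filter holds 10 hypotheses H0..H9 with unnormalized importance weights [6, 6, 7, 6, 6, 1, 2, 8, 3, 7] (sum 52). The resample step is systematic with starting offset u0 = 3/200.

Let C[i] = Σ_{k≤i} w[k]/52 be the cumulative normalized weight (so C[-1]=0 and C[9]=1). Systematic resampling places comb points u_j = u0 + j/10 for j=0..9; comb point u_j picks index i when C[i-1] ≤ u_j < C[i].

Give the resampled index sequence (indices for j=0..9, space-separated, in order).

0 0 1 2 3 4 5 7 8 9

C = [3/26, 3/13, 19/52, 25/52, 31/52, 8/13, 17/26, 21/26, 45/52, 1]
j=0: u_0=3/200 ∈ [0, 3/26) → index 0
j=1: u_1=23/200 ∈ [0, 3/26) → index 0
j=2: u_2=43/200 ∈ [3/26, 3/13) → index 1
j=3: u_3=63/200 ∈ [3/13, 19/52) → index 2
j=4: u_4=83/200 ∈ [19/52, 25/52) → index 3
j=5: u_5=103/200 ∈ [25/52, 31/52) → index 4
j=6: u_6=123/200 ∈ [31/52, 8/13) → index 5
j=7: u_7=143/200 ∈ [17/26, 21/26) → index 7
j=8: u_8=163/200 ∈ [21/26, 45/52) → index 8
j=9: u_9=183/200 ∈ [45/52, 1) → index 9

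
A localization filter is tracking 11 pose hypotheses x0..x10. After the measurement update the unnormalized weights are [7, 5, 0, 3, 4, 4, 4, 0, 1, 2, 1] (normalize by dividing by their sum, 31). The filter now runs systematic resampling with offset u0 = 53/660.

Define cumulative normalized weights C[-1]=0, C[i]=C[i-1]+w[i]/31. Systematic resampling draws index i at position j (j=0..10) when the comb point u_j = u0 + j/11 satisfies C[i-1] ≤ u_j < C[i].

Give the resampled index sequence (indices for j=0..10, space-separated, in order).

C = [7/31, 12/31, 12/31, 15/31, 19/31, 23/31, 27/31, 27/31, 28/31, 30/31, 1]
j=0: u_0=53/660 ∈ [0, 7/31) → index 0
j=1: u_1=113/660 ∈ [0, 7/31) → index 0
j=2: u_2=173/660 ∈ [7/31, 12/31) → index 1
j=3: u_3=233/660 ∈ [7/31, 12/31) → index 1
j=4: u_4=293/660 ∈ [12/31, 15/31) → index 3
j=5: u_5=353/660 ∈ [15/31, 19/31) → index 4
j=6: u_6=413/660 ∈ [19/31, 23/31) → index 5
j=7: u_7=43/60 ∈ [19/31, 23/31) → index 5
j=8: u_8=533/660 ∈ [23/31, 27/31) → index 6
j=9: u_9=593/660 ∈ [27/31, 28/31) → index 8
j=10: u_10=653/660 ∈ [30/31, 1) → index 10

0 0 1 1 3 4 5 5 6 8 10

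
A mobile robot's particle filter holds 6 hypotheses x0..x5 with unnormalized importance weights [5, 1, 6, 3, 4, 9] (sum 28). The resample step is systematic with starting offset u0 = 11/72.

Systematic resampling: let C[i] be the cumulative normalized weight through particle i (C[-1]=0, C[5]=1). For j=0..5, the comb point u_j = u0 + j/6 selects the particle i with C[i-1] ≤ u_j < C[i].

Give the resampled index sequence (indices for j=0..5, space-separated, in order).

0 2 3 4 5 5

C = [5/28, 3/14, 3/7, 15/28, 19/28, 1]
j=0: u_0=11/72 ∈ [0, 5/28) → index 0
j=1: u_1=23/72 ∈ [3/14, 3/7) → index 2
j=2: u_2=35/72 ∈ [3/7, 15/28) → index 3
j=3: u_3=47/72 ∈ [15/28, 19/28) → index 4
j=4: u_4=59/72 ∈ [19/28, 1) → index 5
j=5: u_5=71/72 ∈ [19/28, 1) → index 5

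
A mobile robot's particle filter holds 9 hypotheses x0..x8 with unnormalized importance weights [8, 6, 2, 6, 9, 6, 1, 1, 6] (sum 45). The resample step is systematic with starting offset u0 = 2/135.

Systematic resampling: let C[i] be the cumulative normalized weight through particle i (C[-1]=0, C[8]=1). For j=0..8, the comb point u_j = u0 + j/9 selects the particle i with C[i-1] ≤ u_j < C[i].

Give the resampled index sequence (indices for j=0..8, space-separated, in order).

C = [8/45, 14/45, 16/45, 22/45, 31/45, 37/45, 38/45, 13/15, 1]
j=0: u_0=2/135 ∈ [0, 8/45) → index 0
j=1: u_1=17/135 ∈ [0, 8/45) → index 0
j=2: u_2=32/135 ∈ [8/45, 14/45) → index 1
j=3: u_3=47/135 ∈ [14/45, 16/45) → index 2
j=4: u_4=62/135 ∈ [16/45, 22/45) → index 3
j=5: u_5=77/135 ∈ [22/45, 31/45) → index 4
j=6: u_6=92/135 ∈ [22/45, 31/45) → index 4
j=7: u_7=107/135 ∈ [31/45, 37/45) → index 5
j=8: u_8=122/135 ∈ [13/15, 1) → index 8

0 0 1 2 3 4 4 5 8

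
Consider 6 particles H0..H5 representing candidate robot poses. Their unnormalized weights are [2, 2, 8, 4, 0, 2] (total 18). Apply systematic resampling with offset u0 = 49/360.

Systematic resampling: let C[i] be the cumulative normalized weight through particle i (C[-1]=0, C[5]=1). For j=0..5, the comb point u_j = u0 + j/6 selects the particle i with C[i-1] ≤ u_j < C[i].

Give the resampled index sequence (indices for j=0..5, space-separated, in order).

C = [1/9, 2/9, 2/3, 8/9, 8/9, 1]
j=0: u_0=49/360 ∈ [1/9, 2/9) → index 1
j=1: u_1=109/360 ∈ [2/9, 2/3) → index 2
j=2: u_2=169/360 ∈ [2/9, 2/3) → index 2
j=3: u_3=229/360 ∈ [2/9, 2/3) → index 2
j=4: u_4=289/360 ∈ [2/3, 8/9) → index 3
j=5: u_5=349/360 ∈ [8/9, 1) → index 5

1 2 2 2 3 5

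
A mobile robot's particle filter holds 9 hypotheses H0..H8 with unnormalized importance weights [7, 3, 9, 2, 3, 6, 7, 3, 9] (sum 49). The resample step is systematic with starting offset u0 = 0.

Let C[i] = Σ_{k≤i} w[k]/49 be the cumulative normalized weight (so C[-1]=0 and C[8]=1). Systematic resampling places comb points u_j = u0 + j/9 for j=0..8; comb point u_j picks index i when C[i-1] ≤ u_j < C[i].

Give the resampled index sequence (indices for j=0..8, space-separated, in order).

0 0 2 2 4 5 6 7 8

C = [1/7, 10/49, 19/49, 3/7, 24/49, 30/49, 37/49, 40/49, 1]
j=0: u_0=0 ∈ [0, 1/7) → index 0
j=1: u_1=1/9 ∈ [0, 1/7) → index 0
j=2: u_2=2/9 ∈ [10/49, 19/49) → index 2
j=3: u_3=1/3 ∈ [10/49, 19/49) → index 2
j=4: u_4=4/9 ∈ [3/7, 24/49) → index 4
j=5: u_5=5/9 ∈ [24/49, 30/49) → index 5
j=6: u_6=2/3 ∈ [30/49, 37/49) → index 6
j=7: u_7=7/9 ∈ [37/49, 40/49) → index 7
j=8: u_8=8/9 ∈ [40/49, 1) → index 8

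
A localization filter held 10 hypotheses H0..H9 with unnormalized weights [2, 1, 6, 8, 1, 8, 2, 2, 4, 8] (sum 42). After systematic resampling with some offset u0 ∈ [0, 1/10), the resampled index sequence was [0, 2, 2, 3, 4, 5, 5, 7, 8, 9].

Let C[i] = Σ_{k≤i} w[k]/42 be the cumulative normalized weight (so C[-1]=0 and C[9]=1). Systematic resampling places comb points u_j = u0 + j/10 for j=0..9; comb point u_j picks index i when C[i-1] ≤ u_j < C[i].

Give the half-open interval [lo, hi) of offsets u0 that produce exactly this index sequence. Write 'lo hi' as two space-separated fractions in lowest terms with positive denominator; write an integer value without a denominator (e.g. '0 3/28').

1/210 1/105

C = [1/21, 1/14, 3/14, 17/42, 3/7, 13/21, 2/3, 5/7, 17/21, 1]
j=0 picked index 0: u0 ∈ [0, 1/21)
j=1 picked index 2: u0 ∈ [-1/35, 4/35)
j=2 picked index 2: u0 ∈ [-9/70, 1/70)
j=3 picked index 3: u0 ∈ [-3/35, 11/105)
j=4 picked index 4: u0 ∈ [1/210, 1/35)
j=5 picked index 5: u0 ∈ [-1/14, 5/42)
j=6 picked index 5: u0 ∈ [-6/35, 2/105)
j=7 picked index 7: u0 ∈ [-1/30, 1/70)
j=8 picked index 8: u0 ∈ [-3/35, 1/105)
j=9 picked index 9: u0 ∈ [-19/210, 1/10)
intersection: [1/210, 1/105)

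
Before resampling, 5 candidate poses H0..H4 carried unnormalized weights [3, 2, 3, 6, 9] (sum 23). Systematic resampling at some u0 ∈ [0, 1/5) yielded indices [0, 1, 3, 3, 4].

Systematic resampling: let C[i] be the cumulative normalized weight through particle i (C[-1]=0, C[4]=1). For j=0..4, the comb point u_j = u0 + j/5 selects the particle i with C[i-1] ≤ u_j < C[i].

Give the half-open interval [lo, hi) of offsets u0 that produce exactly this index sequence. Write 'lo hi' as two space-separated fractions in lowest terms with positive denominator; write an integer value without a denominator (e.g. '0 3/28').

0 1/115

C = [3/23, 5/23, 8/23, 14/23, 1]
j=0 picked index 0: u0 ∈ [0, 3/23)
j=1 picked index 1: u0 ∈ [-8/115, 2/115)
j=2 picked index 3: u0 ∈ [-6/115, 24/115)
j=3 picked index 3: u0 ∈ [-29/115, 1/115)
j=4 picked index 4: u0 ∈ [-22/115, 1/5)
intersection: [0, 1/115)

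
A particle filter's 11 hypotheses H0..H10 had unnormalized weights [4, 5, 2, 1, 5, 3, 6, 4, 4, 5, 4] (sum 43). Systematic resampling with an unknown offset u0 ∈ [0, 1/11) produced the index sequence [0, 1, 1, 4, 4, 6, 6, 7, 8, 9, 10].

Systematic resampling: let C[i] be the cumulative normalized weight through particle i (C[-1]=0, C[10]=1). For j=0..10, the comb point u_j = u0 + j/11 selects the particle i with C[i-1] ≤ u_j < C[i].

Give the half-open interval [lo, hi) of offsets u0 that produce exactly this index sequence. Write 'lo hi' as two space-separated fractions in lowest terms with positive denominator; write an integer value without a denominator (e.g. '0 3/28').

5/473 13/473

C = [4/43, 9/43, 11/43, 12/43, 17/43, 20/43, 26/43, 30/43, 34/43, 39/43, 1]
j=0 picked index 0: u0 ∈ [0, 4/43)
j=1 picked index 1: u0 ∈ [1/473, 56/473)
j=2 picked index 1: u0 ∈ [-42/473, 13/473)
j=3 picked index 4: u0 ∈ [3/473, 58/473)
j=4 picked index 4: u0 ∈ [-40/473, 15/473)
j=5 picked index 6: u0 ∈ [5/473, 71/473)
j=6 picked index 6: u0 ∈ [-38/473, 28/473)
j=7 picked index 7: u0 ∈ [-15/473, 29/473)
j=8 picked index 8: u0 ∈ [-14/473, 30/473)
j=9 picked index 9: u0 ∈ [-13/473, 42/473)
j=10 picked index 10: u0 ∈ [-1/473, 1/11)
intersection: [5/473, 13/473)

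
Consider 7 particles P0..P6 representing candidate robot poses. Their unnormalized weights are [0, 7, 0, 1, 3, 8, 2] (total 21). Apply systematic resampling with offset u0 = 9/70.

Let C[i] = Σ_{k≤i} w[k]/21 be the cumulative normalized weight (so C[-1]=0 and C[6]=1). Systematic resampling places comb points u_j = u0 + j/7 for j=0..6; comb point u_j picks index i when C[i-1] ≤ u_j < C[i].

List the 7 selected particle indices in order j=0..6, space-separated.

1 1 4 5 5 5 6

C = [0, 1/3, 1/3, 8/21, 11/21, 19/21, 1]
j=0: u_0=9/70 ∈ [0, 1/3) → index 1
j=1: u_1=19/70 ∈ [0, 1/3) → index 1
j=2: u_2=29/70 ∈ [8/21, 11/21) → index 4
j=3: u_3=39/70 ∈ [11/21, 19/21) → index 5
j=4: u_4=7/10 ∈ [11/21, 19/21) → index 5
j=5: u_5=59/70 ∈ [11/21, 19/21) → index 5
j=6: u_6=69/70 ∈ [19/21, 1) → index 6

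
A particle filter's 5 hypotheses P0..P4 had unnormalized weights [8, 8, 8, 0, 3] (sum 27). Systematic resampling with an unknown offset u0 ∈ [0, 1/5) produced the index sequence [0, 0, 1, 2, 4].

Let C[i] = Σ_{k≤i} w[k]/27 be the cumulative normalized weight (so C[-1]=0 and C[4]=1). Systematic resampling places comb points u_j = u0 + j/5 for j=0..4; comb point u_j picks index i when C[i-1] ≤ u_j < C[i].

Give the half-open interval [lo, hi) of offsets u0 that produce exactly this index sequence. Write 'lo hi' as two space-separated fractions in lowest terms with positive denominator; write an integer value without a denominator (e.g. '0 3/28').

C = [8/27, 16/27, 8/9, 8/9, 1]
j=0 picked index 0: u0 ∈ [0, 8/27)
j=1 picked index 0: u0 ∈ [-1/5, 13/135)
j=2 picked index 1: u0 ∈ [-14/135, 26/135)
j=3 picked index 2: u0 ∈ [-1/135, 13/45)
j=4 picked index 4: u0 ∈ [4/45, 1/5)
intersection: [4/45, 13/135)

4/45 13/135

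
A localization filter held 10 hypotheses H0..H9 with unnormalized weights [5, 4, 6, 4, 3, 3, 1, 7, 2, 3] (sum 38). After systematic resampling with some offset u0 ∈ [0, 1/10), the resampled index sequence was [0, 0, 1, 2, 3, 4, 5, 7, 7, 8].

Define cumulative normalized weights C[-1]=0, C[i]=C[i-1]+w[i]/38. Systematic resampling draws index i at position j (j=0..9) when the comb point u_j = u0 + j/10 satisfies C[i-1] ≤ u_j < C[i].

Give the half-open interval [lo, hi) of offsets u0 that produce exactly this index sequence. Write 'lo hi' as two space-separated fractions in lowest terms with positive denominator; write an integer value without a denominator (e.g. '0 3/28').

0 2/95

C = [5/38, 9/38, 15/38, 1/2, 11/19, 25/38, 13/19, 33/38, 35/38, 1]
j=0 picked index 0: u0 ∈ [0, 5/38)
j=1 picked index 0: u0 ∈ [-1/10, 3/95)
j=2 picked index 1: u0 ∈ [-13/190, 7/190)
j=3 picked index 2: u0 ∈ [-6/95, 9/95)
j=4 picked index 3: u0 ∈ [-1/190, 1/10)
j=5 picked index 4: u0 ∈ [0, 3/38)
j=6 picked index 5: u0 ∈ [-2/95, 11/190)
j=7 picked index 7: u0 ∈ [-3/190, 16/95)
j=8 picked index 7: u0 ∈ [-11/95, 13/190)
j=9 picked index 8: u0 ∈ [-3/95, 2/95)
intersection: [0, 2/95)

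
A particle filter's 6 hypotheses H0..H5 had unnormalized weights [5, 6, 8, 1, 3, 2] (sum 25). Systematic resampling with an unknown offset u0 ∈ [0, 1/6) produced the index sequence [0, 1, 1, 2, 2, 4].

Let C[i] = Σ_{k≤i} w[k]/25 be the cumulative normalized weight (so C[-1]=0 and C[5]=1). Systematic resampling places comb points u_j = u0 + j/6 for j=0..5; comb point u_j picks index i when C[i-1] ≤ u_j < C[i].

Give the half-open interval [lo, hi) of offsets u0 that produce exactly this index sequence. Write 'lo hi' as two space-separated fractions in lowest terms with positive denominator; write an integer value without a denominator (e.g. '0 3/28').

C = [1/5, 11/25, 19/25, 4/5, 23/25, 1]
j=0 picked index 0: u0 ∈ [0, 1/5)
j=1 picked index 1: u0 ∈ [1/30, 41/150)
j=2 picked index 1: u0 ∈ [-2/15, 8/75)
j=3 picked index 2: u0 ∈ [-3/50, 13/50)
j=4 picked index 2: u0 ∈ [-17/75, 7/75)
j=5 picked index 4: u0 ∈ [-1/30, 13/150)
intersection: [1/30, 13/150)

1/30 13/150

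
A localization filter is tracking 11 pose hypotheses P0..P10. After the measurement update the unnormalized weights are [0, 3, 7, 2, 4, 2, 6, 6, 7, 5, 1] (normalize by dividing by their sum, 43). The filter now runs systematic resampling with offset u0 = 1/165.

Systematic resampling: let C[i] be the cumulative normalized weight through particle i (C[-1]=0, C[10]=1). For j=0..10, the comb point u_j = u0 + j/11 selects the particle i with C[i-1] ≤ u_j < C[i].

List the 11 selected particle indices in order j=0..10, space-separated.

1 2 2 3 4 6 6 7 8 8 9

C = [0, 3/43, 10/43, 12/43, 16/43, 18/43, 24/43, 30/43, 37/43, 42/43, 1]
j=0: u_0=1/165 ∈ [0, 3/43) → index 1
j=1: u_1=16/165 ∈ [3/43, 10/43) → index 2
j=2: u_2=31/165 ∈ [3/43, 10/43) → index 2
j=3: u_3=46/165 ∈ [10/43, 12/43) → index 3
j=4: u_4=61/165 ∈ [12/43, 16/43) → index 4
j=5: u_5=76/165 ∈ [18/43, 24/43) → index 6
j=6: u_6=91/165 ∈ [18/43, 24/43) → index 6
j=7: u_7=106/165 ∈ [24/43, 30/43) → index 7
j=8: u_8=11/15 ∈ [30/43, 37/43) → index 8
j=9: u_9=136/165 ∈ [30/43, 37/43) → index 8
j=10: u_10=151/165 ∈ [37/43, 42/43) → index 9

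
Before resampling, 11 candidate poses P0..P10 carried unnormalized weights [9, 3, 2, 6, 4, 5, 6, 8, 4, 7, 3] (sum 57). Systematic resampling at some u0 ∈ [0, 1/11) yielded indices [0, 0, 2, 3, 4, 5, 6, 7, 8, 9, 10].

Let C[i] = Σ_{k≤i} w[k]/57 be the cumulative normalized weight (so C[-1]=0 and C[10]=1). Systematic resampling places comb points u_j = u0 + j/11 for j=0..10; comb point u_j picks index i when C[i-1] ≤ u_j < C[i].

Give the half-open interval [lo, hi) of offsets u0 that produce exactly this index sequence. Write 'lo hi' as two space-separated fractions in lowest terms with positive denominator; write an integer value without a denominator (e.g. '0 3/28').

8/209 34/627

C = [3/19, 4/19, 14/57, 20/57, 8/19, 29/57, 35/57, 43/57, 47/57, 18/19, 1]
j=0 picked index 0: u0 ∈ [0, 3/19)
j=1 picked index 0: u0 ∈ [-1/11, 14/209)
j=2 picked index 2: u0 ∈ [6/209, 40/627)
j=3 picked index 3: u0 ∈ [-17/627, 49/627)
j=4 picked index 4: u0 ∈ [-8/627, 12/209)
j=5 picked index 5: u0 ∈ [-7/209, 34/627)
j=6 picked index 6: u0 ∈ [-23/627, 43/627)
j=7 picked index 7: u0 ∈ [-14/627, 74/627)
j=8 picked index 8: u0 ∈ [17/627, 61/627)
j=9 picked index 9: u0 ∈ [4/627, 27/209)
j=10 picked index 10: u0 ∈ [8/209, 1/11)
intersection: [8/209, 34/627)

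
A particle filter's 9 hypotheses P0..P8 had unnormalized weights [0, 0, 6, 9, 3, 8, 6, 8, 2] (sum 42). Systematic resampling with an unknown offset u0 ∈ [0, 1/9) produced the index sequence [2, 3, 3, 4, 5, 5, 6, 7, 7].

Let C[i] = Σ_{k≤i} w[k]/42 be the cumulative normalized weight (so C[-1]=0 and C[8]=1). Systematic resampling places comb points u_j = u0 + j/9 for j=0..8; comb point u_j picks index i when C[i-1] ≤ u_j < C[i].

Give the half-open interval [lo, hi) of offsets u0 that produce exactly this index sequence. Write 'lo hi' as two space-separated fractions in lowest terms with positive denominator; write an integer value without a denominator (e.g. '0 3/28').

2/63 4/63

C = [0, 0, 1/7, 5/14, 3/7, 13/21, 16/21, 20/21, 1]
j=0 picked index 2: u0 ∈ [0, 1/7)
j=1 picked index 3: u0 ∈ [2/63, 31/126)
j=2 picked index 3: u0 ∈ [-5/63, 17/126)
j=3 picked index 4: u0 ∈ [1/42, 2/21)
j=4 picked index 5: u0 ∈ [-1/63, 11/63)
j=5 picked index 5: u0 ∈ [-8/63, 4/63)
j=6 picked index 6: u0 ∈ [-1/21, 2/21)
j=7 picked index 7: u0 ∈ [-1/63, 11/63)
j=8 picked index 7: u0 ∈ [-8/63, 4/63)
intersection: [2/63, 4/63)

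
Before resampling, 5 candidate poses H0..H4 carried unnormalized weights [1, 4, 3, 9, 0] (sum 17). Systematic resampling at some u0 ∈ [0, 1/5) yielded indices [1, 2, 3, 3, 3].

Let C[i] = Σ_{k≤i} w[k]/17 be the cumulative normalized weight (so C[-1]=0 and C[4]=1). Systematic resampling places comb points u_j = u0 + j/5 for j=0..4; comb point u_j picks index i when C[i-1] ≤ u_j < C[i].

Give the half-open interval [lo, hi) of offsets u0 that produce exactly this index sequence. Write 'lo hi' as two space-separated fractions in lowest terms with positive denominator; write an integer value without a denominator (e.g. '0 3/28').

C = [1/17, 5/17, 8/17, 1, 1]
j=0 picked index 1: u0 ∈ [1/17, 5/17)
j=1 picked index 2: u0 ∈ [8/85, 23/85)
j=2 picked index 3: u0 ∈ [6/85, 3/5)
j=3 picked index 3: u0 ∈ [-11/85, 2/5)
j=4 picked index 3: u0 ∈ [-28/85, 1/5)
intersection: [8/85, 1/5)

8/85 1/5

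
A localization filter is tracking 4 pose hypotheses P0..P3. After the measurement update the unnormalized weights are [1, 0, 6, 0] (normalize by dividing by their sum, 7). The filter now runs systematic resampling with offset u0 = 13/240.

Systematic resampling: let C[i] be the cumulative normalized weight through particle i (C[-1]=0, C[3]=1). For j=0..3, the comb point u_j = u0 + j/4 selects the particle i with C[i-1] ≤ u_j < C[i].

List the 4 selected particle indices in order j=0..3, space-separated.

0 2 2 2

C = [1/7, 1/7, 1, 1]
j=0: u_0=13/240 ∈ [0, 1/7) → index 0
j=1: u_1=73/240 ∈ [1/7, 1) → index 2
j=2: u_2=133/240 ∈ [1/7, 1) → index 2
j=3: u_3=193/240 ∈ [1/7, 1) → index 2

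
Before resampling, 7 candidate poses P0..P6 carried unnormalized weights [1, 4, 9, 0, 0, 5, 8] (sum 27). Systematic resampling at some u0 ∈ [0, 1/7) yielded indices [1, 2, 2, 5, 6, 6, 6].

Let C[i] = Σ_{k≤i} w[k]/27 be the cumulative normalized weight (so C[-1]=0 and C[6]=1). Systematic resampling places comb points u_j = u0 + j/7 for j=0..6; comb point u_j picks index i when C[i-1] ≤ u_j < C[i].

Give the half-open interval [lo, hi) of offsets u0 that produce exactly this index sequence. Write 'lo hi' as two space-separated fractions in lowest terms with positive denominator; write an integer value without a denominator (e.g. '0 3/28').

25/189 1/7

C = [1/27, 5/27, 14/27, 14/27, 14/27, 19/27, 1]
j=0 picked index 1: u0 ∈ [1/27, 5/27)
j=1 picked index 2: u0 ∈ [8/189, 71/189)
j=2 picked index 2: u0 ∈ [-19/189, 44/189)
j=3 picked index 5: u0 ∈ [17/189, 52/189)
j=4 picked index 6: u0 ∈ [25/189, 3/7)
j=5 picked index 6: u0 ∈ [-2/189, 2/7)
j=6 picked index 6: u0 ∈ [-29/189, 1/7)
intersection: [25/189, 1/7)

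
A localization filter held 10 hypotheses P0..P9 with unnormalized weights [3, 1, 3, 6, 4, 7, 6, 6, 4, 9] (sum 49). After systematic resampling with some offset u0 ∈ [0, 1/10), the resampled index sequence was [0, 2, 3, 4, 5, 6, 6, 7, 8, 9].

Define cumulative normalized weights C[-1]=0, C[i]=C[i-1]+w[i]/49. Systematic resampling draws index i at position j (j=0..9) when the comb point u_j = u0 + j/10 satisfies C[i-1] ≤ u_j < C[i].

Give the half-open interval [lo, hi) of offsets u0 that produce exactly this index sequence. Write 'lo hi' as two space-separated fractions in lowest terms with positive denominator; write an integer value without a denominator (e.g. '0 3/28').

0 3/245

C = [3/49, 4/49, 1/7, 13/49, 17/49, 24/49, 30/49, 36/49, 40/49, 1]
j=0 picked index 0: u0 ∈ [0, 3/49)
j=1 picked index 2: u0 ∈ [-9/490, 3/70)
j=2 picked index 3: u0 ∈ [-2/35, 16/245)
j=3 picked index 4: u0 ∈ [-17/490, 23/490)
j=4 picked index 5: u0 ∈ [-13/245, 22/245)
j=5 picked index 6: u0 ∈ [-1/98, 11/98)
j=6 picked index 6: u0 ∈ [-27/245, 3/245)
j=7 picked index 7: u0 ∈ [-43/490, 17/490)
j=8 picked index 8: u0 ∈ [-16/245, 4/245)
j=9 picked index 9: u0 ∈ [-41/490, 1/10)
intersection: [0, 3/245)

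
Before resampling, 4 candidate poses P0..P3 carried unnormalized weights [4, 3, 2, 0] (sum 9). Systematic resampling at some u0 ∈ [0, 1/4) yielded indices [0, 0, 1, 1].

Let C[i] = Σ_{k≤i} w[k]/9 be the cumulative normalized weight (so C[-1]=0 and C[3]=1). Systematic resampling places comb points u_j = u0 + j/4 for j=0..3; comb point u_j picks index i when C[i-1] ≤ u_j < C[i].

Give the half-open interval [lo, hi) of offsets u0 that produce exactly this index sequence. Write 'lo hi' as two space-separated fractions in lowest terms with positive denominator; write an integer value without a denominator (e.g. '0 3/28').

0 1/36

C = [4/9, 7/9, 1, 1]
j=0 picked index 0: u0 ∈ [0, 4/9)
j=1 picked index 0: u0 ∈ [-1/4, 7/36)
j=2 picked index 1: u0 ∈ [-1/18, 5/18)
j=3 picked index 1: u0 ∈ [-11/36, 1/36)
intersection: [0, 1/36)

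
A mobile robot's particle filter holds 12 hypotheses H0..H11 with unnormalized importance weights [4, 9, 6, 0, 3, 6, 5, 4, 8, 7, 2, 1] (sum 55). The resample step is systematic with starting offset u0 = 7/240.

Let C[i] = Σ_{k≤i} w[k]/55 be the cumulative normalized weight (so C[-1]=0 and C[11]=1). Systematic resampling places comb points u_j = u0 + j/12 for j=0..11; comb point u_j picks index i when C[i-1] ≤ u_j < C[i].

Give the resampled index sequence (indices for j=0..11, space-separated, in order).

0 1 1 2 4 5 6 7 8 8 9 10

C = [4/55, 13/55, 19/55, 19/55, 2/5, 28/55, 3/5, 37/55, 9/11, 52/55, 54/55, 1]
j=0: u_0=7/240 ∈ [0, 4/55) → index 0
j=1: u_1=9/80 ∈ [4/55, 13/55) → index 1
j=2: u_2=47/240 ∈ [4/55, 13/55) → index 1
j=3: u_3=67/240 ∈ [13/55, 19/55) → index 2
j=4: u_4=29/80 ∈ [19/55, 2/5) → index 4
j=5: u_5=107/240 ∈ [2/5, 28/55) → index 5
j=6: u_6=127/240 ∈ [28/55, 3/5) → index 6
j=7: u_7=49/80 ∈ [3/5, 37/55) → index 7
j=8: u_8=167/240 ∈ [37/55, 9/11) → index 8
j=9: u_9=187/240 ∈ [37/55, 9/11) → index 8
j=10: u_10=69/80 ∈ [9/11, 52/55) → index 9
j=11: u_11=227/240 ∈ [52/55, 54/55) → index 10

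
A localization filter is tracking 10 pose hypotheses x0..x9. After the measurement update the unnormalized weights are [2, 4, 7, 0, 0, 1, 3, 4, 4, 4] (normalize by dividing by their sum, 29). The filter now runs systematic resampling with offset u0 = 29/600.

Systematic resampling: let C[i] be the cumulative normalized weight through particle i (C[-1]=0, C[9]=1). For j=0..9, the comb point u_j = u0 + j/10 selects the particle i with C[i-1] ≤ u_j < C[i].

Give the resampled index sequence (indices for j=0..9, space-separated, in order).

C = [2/29, 6/29, 13/29, 13/29, 13/29, 14/29, 17/29, 21/29, 25/29, 1]
j=0: u_0=29/600 ∈ [0, 2/29) → index 0
j=1: u_1=89/600 ∈ [2/29, 6/29) → index 1
j=2: u_2=149/600 ∈ [6/29, 13/29) → index 2
j=3: u_3=209/600 ∈ [6/29, 13/29) → index 2
j=4: u_4=269/600 ∈ [13/29, 14/29) → index 5
j=5: u_5=329/600 ∈ [14/29, 17/29) → index 6
j=6: u_6=389/600 ∈ [17/29, 21/29) → index 7
j=7: u_7=449/600 ∈ [21/29, 25/29) → index 8
j=8: u_8=509/600 ∈ [21/29, 25/29) → index 8
j=9: u_9=569/600 ∈ [25/29, 1) → index 9

0 1 2 2 5 6 7 8 8 9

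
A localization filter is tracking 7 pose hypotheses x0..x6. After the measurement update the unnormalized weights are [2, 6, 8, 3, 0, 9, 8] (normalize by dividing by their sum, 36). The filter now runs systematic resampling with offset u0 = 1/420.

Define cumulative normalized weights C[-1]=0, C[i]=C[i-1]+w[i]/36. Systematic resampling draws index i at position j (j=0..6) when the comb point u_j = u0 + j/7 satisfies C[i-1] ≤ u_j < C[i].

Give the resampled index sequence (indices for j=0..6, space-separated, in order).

C = [1/18, 2/9, 4/9, 19/36, 19/36, 7/9, 1]
j=0: u_0=1/420 ∈ [0, 1/18) → index 0
j=1: u_1=61/420 ∈ [1/18, 2/9) → index 1
j=2: u_2=121/420 ∈ [2/9, 4/9) → index 2
j=3: u_3=181/420 ∈ [2/9, 4/9) → index 2
j=4: u_4=241/420 ∈ [19/36, 7/9) → index 5
j=5: u_5=43/60 ∈ [19/36, 7/9) → index 5
j=6: u_6=361/420 ∈ [7/9, 1) → index 6

0 1 2 2 5 5 6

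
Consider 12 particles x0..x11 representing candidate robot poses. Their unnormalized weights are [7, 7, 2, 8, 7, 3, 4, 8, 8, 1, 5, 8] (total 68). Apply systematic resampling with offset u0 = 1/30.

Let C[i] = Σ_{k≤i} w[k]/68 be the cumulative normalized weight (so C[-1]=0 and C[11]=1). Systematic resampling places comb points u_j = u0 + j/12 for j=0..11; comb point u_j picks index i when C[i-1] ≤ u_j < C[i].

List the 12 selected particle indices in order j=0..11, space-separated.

C = [7/68, 7/34, 4/17, 6/17, 31/68, 1/2, 19/34, 23/34, 27/34, 55/68, 15/17, 1]
j=0: u_0=1/30 ∈ [0, 7/68) → index 0
j=1: u_1=7/60 ∈ [7/68, 7/34) → index 1
j=2: u_2=1/5 ∈ [7/68, 7/34) → index 1
j=3: u_3=17/60 ∈ [4/17, 6/17) → index 3
j=4: u_4=11/30 ∈ [6/17, 31/68) → index 4
j=5: u_5=9/20 ∈ [6/17, 31/68) → index 4
j=6: u_6=8/15 ∈ [1/2, 19/34) → index 6
j=7: u_7=37/60 ∈ [19/34, 23/34) → index 7
j=8: u_8=7/10 ∈ [23/34, 27/34) → index 8
j=9: u_9=47/60 ∈ [23/34, 27/34) → index 8
j=10: u_10=13/15 ∈ [55/68, 15/17) → index 10
j=11: u_11=19/20 ∈ [15/17, 1) → index 11

0 1 1 3 4 4 6 7 8 8 10 11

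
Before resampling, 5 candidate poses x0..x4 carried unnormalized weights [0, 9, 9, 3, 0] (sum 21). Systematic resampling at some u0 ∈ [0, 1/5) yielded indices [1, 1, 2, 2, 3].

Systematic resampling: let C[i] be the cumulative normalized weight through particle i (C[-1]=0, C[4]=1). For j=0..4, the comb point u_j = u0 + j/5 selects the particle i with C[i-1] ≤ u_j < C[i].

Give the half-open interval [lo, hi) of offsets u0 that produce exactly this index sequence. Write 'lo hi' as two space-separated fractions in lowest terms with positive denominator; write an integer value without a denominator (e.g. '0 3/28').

C = [0, 3/7, 6/7, 1, 1]
j=0 picked index 1: u0 ∈ [0, 3/7)
j=1 picked index 1: u0 ∈ [-1/5, 8/35)
j=2 picked index 2: u0 ∈ [1/35, 16/35)
j=3 picked index 2: u0 ∈ [-6/35, 9/35)
j=4 picked index 3: u0 ∈ [2/35, 1/5)
intersection: [2/35, 1/5)

2/35 1/5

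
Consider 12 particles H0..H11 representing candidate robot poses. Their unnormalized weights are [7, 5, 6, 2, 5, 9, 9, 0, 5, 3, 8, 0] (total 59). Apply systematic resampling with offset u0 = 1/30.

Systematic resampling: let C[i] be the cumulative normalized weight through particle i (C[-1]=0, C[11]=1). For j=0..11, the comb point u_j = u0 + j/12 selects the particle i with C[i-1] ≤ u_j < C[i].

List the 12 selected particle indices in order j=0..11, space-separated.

0 0 1 2 4 5 5 6 6 8 10 10

C = [7/59, 12/59, 18/59, 20/59, 25/59, 34/59, 43/59, 43/59, 48/59, 51/59, 1, 1]
j=0: u_0=1/30 ∈ [0, 7/59) → index 0
j=1: u_1=7/60 ∈ [0, 7/59) → index 0
j=2: u_2=1/5 ∈ [7/59, 12/59) → index 1
j=3: u_3=17/60 ∈ [12/59, 18/59) → index 2
j=4: u_4=11/30 ∈ [20/59, 25/59) → index 4
j=5: u_5=9/20 ∈ [25/59, 34/59) → index 5
j=6: u_6=8/15 ∈ [25/59, 34/59) → index 5
j=7: u_7=37/60 ∈ [34/59, 43/59) → index 6
j=8: u_8=7/10 ∈ [34/59, 43/59) → index 6
j=9: u_9=47/60 ∈ [43/59, 48/59) → index 8
j=10: u_10=13/15 ∈ [51/59, 1) → index 10
j=11: u_11=19/20 ∈ [51/59, 1) → index 10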